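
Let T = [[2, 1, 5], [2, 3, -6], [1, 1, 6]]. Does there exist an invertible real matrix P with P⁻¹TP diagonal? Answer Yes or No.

Characteristic polynomial: p(μ) = μ^3 - 11μ^2 + 35μ - 25 = (μ - 5)^2(μ - 1).
μ = 5 has algebraic multiplicity 2; rank(T − 5I) = 2, so geometric multiplicity = 1.
Geometric multiplicity < algebraic multiplicity, so T is not diagonalizable.

No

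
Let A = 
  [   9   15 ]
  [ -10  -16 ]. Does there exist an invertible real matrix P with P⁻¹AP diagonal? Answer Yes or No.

Characteristic polynomial: p(r) = r^2 + 7r + 6 = (r + 1)(r + 6).
All 2 eigenvalues are distinct, so A is diagonalizable.

Yes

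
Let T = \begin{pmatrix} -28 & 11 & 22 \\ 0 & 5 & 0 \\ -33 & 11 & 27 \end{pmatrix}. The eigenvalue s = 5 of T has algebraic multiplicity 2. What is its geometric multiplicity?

2

T − 5I = [[-33, 11, 22], [0, 0, 0], [-33, 11, 22]].
This matrix has rank 1, so its null space has dimension 3 − 1 = 2.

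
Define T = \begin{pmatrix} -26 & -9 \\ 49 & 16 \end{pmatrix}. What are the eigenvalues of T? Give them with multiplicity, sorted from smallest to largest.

Characteristic polynomial: p(μ) = μ^2 + 10μ + 25 = (μ + 5)^2.
Roots (with multiplicity): -5, -5.

-5, -5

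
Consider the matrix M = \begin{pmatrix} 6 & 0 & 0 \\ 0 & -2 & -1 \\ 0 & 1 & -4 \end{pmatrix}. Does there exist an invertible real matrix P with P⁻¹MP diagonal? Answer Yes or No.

Characteristic polynomial: p(s) = s^3 - 27s - 54 = (s - 6)(s + 3)^2.
s = -3 has algebraic multiplicity 2; rank(M + 3I) = 2, so geometric multiplicity = 1.
Geometric multiplicity < algebraic multiplicity, so M is not diagonalizable.

No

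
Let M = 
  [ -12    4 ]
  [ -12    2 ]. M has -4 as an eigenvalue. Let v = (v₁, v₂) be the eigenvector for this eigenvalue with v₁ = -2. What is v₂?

-4

M + 4I = [[-8, 4], [-12, 6]].
Solving (M + 4I)v = 0 gives the eigenspace spanned by (-2, -4).
With v₁ = -2, v = (-2, -4), so v₂ = -4.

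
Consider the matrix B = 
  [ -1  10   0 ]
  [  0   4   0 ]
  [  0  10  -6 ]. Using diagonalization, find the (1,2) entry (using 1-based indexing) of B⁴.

Characteristic polynomial: μ^3 + 3μ^2 - 22μ - 24 = (μ - 4)(μ + 1)(μ + 6), so the eigenvalues are -6, -1, 4.
μ=-1: eigenvector (1, 0, 0).
μ=4: eigenvector (2, 1, 1).
μ=-6: eigenvector (0, 0, 1).
P = [[1, 2, 0], [0, 1, 0], [0, 1, 1]], D = diag(-1, 4, -6), P⁻¹ = [[1, -2, 0], [0, 1, 0], [0, -1, 1]].
B⁴ = P·diag(1, 256, 1296)·P⁻¹ = [[1, 510, 0], [0, 256, 0], [0, -1040, 1296]].
The requested entry is 510.

510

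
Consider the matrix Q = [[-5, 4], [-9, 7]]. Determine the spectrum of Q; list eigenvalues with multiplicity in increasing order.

Characteristic polynomial: p(t) = t^2 - 2t + 1 = (t - 1)^2.
Roots (with multiplicity): 1, 1.

1, 1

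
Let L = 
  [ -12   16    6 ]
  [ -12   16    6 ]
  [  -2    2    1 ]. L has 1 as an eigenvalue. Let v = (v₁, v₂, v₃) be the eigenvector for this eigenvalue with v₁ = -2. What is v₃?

L − 1I = [[-13, 16, 6], [-12, 15, 6], [-2, 2, 0]].
Solving (L − 1I)v = 0 gives the eigenspace spanned by (-2, -2, 1).
With v₁ = -2, v = (-2, -2, 1), so v₃ = 1.

1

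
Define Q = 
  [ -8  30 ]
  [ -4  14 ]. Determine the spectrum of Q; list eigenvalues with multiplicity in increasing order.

Characteristic polynomial: p(λ) = λ^2 - 6λ + 8 = (λ - 4)(λ - 2).
Roots (with multiplicity): 2, 4.

2, 4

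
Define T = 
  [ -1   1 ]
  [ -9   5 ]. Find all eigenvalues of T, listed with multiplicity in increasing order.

2, 2

Characteristic polynomial: p(μ) = μ^2 - 4μ + 4 = (μ - 2)^2.
Roots (with multiplicity): 2, 2.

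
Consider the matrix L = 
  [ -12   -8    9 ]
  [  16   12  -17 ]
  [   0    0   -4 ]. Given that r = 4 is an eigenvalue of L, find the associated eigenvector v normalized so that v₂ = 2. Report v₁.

-1

L − 4I = [[-16, -8, 9], [16, 8, -17], [0, 0, -8]].
Solving (L − 4I)v = 0 gives the eigenspace spanned by (-1, 2, 0).
With v₂ = 2, v = (-1, 2, 0), so v₁ = -1.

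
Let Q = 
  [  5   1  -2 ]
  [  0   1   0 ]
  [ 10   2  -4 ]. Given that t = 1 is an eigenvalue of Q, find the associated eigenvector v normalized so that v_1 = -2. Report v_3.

-4

Q − 1I = [[4, 1, -2], [0, 0, 0], [10, 2, -5]].
Solving (Q − 1I)v = 0 gives the eigenspace spanned by (-2, 0, -4).
With v_1 = -2, v = (-2, 0, -4), so v_3 = -4.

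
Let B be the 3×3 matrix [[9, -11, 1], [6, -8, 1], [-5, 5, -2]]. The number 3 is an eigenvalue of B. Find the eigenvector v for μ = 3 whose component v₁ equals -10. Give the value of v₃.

B − 3I = [[6, -11, 1], [6, -11, 1], [-5, 5, -5]].
Solving (B − 3I)v = 0 gives the eigenspace spanned by (-10, -5, 5).
With v₁ = -10, v = (-10, -5, 5), so v₃ = 5.

5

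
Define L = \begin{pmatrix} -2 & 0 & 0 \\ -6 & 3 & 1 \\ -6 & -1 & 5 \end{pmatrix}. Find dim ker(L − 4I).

L − 4I = [[-6, 0, 0], [-6, -1, 1], [-6, -1, 1]].
This matrix has rank 2, so its null space has dimension 3 − 2 = 1.

1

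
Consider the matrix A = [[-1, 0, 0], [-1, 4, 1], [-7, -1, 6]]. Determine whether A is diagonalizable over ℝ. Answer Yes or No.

Characteristic polynomial: p(t) = t^3 - 9t^2 + 15t + 25 = (t - 5)^2(t + 1).
t = 5 has algebraic multiplicity 2; rank(A − 5I) = 2, so geometric multiplicity = 1.
Geometric multiplicity < algebraic multiplicity, so A is not diagonalizable.

No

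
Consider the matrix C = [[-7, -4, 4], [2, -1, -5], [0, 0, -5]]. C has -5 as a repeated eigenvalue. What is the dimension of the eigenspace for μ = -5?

1

C + 5I = [[-2, -4, 4], [2, 4, -5], [0, 0, 0]].
This matrix has rank 2, so its null space has dimension 3 − 2 = 1.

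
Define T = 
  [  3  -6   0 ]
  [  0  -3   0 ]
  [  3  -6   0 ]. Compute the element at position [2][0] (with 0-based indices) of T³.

27

Characteristic polynomial: μ^3 - 9μ = μ(μ - 3)(μ + 3), so the eigenvalues are -3, 0, 3.
μ=3: eigenvector (1, 0, 1).
μ=-3: eigenvector (1, 1, 1).
μ=0: eigenvector (0, 0, 1).
P = [[1, 1, 0], [0, 1, 0], [1, 1, 1]], D = diag(3, -3, 0), P⁻¹ = [[1, -1, 0], [0, 1, 0], [-1, 0, 1]].
T³ = P·diag(27, -27, 0)·P⁻¹ = [[27, -54, 0], [0, -27, 0], [27, -54, 0]].
The requested entry is 27.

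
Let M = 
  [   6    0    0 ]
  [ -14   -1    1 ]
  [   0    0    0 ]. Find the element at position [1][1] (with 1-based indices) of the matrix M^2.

Characteristic polynomial: t^3 - 5t^2 - 6t = t(t - 6)(t + 1), so the eigenvalues are -1, 0, 6.
t=6: eigenvector (1, -2, 0).
t=-1: eigenvector (0, 1, 0).
t=0: eigenvector (0, 1, 1).
P = [[1, 0, 0], [-2, 1, 1], [0, 0, 1]], D = diag(6, -1, 0), P⁻¹ = [[1, 0, 0], [2, 1, -1], [0, 0, 1]].
M² = P·diag(36, 1, 0)·P⁻¹ = [[36, 0, 0], [-70, 1, -1], [0, 0, 0]].
The requested entry is 36.

36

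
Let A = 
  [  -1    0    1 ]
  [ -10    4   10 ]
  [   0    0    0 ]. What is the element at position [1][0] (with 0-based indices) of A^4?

Characteristic polynomial: μ^3 - 3μ^2 - 4μ = μ(μ - 4)(μ + 1), so the eigenvalues are -1, 0, 4.
μ=4: eigenvector (0, 1, 0).
μ=0: eigenvector (1, 0, 1).
μ=-1: eigenvector (-1, -2, 0).
P = [[0, 1, -1], [1, 0, -2], [0, 1, 0]], D = diag(4, 0, -1), P⁻¹ = [[-2, 1, 2], [0, 0, 1], [-1, 0, 1]].
A⁴ = P·diag(256, 0, 1)·P⁻¹ = [[1, 0, -1], [-510, 256, 510], [0, 0, 0]].
The requested entry is -510.

-510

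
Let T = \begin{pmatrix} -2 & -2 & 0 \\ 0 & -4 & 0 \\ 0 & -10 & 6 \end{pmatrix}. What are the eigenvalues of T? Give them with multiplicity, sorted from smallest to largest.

Characteristic polynomial: p(μ) = μ^3 - 28μ - 48 = (μ - 6)(μ + 2)(μ + 4).
Roots (with multiplicity): -4, -2, 6.

-4, -2, 6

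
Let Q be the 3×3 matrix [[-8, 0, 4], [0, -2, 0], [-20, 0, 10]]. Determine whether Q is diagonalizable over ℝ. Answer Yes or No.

Characteristic polynomial: p(μ) = μ^3 - 4μ = μ(μ - 2)(μ + 2).
All 3 eigenvalues are distinct, so Q is diagonalizable.

Yes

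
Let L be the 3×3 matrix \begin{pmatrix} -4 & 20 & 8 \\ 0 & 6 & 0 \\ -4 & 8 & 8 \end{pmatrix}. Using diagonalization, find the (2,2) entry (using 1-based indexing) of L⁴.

Characteristic polynomial: r^3 - 10r^2 + 24r = r(r - 6)(r - 4), so the eigenvalues are 0, 4, 6.
r=0: eigenvector (2, 0, 1).
r=6: eigenvector (2, 1, 0).
r=4: eigenvector (1, 0, 1).
P = [[2, 2, 1], [0, 1, 0], [1, 0, 1]], D = diag(0, 6, 4), P⁻¹ = [[1, -2, -1], [0, 1, 0], [-1, 2, 2]].
L⁴ = P·diag(0, 1296, 256)·P⁻¹ = [[-256, 3104, 512], [0, 1296, 0], [-256, 512, 512]].
The requested entry is 1296.

1296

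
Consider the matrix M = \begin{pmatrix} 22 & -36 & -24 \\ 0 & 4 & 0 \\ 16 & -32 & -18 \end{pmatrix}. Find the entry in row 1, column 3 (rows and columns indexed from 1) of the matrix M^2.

Characteristic polynomial: μ^3 - 8μ^2 + 4μ + 48 = (μ - 6)(μ - 4)(μ + 2), so the eigenvalues are -2, 4, 6.
μ=6: eigenvector (3, 0, 2).
μ=4: eigenvector (2, 1, 0).
μ=-2: eigenvector (1, 0, 1).
P = [[3, 2, 1], [0, 1, 0], [2, 0, 1]], D = diag(6, 4, -2), P⁻¹ = [[1, -2, -1], [0, 1, 0], [-2, 4, 3]].
M² = P·diag(36, 16, 4)·P⁻¹ = [[100, -168, -96], [0, 16, 0], [64, -128, -60]].
The requested entry is -96.

-96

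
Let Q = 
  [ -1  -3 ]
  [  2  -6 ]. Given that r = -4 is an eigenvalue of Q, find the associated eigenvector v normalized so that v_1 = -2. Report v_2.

-2

Q + 4I = [[3, -3], [2, -2]].
Solving (Q + 4I)v = 0 gives the eigenspace spanned by (-2, -2).
With v_1 = -2, v = (-2, -2), so v_2 = -2.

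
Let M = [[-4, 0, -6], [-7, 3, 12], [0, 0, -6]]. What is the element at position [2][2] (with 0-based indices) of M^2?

36

Characteristic polynomial: μ^3 + 7μ^2 - 6μ - 72 = (μ - 3)(μ + 4)(μ + 6), so the eigenvalues are -6, -4, 3.
μ=3: eigenvector (0, -1, 0).
μ=-4: eigenvector (1, 1, 0).
μ=-6: eigenvector (3, 1, 1).
P = [[0, 1, 3], [-1, 1, 1], [0, 0, 1]], D = diag(3, -4, -6), P⁻¹ = [[1, -1, -2], [1, 0, -3], [0, 0, 1]].
M² = P·diag(9, 16, 36)·P⁻¹ = [[16, 0, 60], [7, 9, 6], [0, 0, 36]].
The requested entry is 36.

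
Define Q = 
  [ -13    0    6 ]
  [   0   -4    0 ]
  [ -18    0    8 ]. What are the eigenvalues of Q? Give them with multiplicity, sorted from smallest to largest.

Characteristic polynomial: p(λ) = λ^3 + 9λ^2 + 24λ + 16 = (λ + 1)(λ + 4)^2.
Roots (with multiplicity): -4, -4, -1.

-4, -4, -1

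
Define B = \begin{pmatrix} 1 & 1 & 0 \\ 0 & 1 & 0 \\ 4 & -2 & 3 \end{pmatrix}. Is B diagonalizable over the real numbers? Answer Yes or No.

No

Characteristic polynomial: p(s) = s^3 - 5s^2 + 7s - 3 = (s - 3)(s - 1)^2.
s = 1 has algebraic multiplicity 2; rank(B − 1I) = 2, so geometric multiplicity = 1.
Geometric multiplicity < algebraic multiplicity, so B is not diagonalizable.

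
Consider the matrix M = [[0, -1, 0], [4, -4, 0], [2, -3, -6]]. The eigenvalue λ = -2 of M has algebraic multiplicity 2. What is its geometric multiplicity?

M + 2I = [[2, -1, 0], [4, -2, 0], [2, -3, -4]].
This matrix has rank 2, so its null space has dimension 3 − 2 = 1.

1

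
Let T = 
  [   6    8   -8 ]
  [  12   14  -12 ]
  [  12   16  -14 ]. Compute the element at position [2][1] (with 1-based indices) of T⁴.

3840

Characteristic polynomial: s^3 - 6s^2 - 4s + 24 = (s - 6)(s - 2)(s + 2), so the eigenvalues are -2, 2, 6.
s=6: eigenvector (1, 3, 3).
s=2: eigenvector (0, 1, 1).
s=-2: eigenvector (1, 0, 1).
P = [[1, 0, 1], [3, 1, 0], [3, 1, 1]], D = diag(6, 2, -2), P⁻¹ = [[1, 1, -1], [-3, -2, 3], [0, -1, 1]].
T⁴ = P·diag(1296, 16, 16)·P⁻¹ = [[1296, 1280, -1280], [3840, 3856, -3840], [3840, 3840, -3824]].
The requested entry is 3840.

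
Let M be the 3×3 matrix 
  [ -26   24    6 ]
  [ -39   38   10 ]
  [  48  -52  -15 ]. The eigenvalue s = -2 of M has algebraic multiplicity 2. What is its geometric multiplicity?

1

M + 2I = [[-24, 24, 6], [-39, 40, 10], [48, -52, -13]].
This matrix has rank 2, so its null space has dimension 3 − 2 = 1.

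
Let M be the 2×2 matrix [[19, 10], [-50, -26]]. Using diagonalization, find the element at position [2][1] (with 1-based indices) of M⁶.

Characteristic polynomial: s^2 + 7s + 6 = (s + 1)(s + 6), so the eigenvalues are -6, -1.
s=-6: eigenvector (-2, 5).
s=-1: eigenvector (1, -2).
P = [[-2, 1], [5, -2]], D = diag(-6, -1), P⁻¹ = [[2, 1], [5, 2]].
M⁶ = P·diag(46656, 1)·P⁻¹ = [[-186619, -93310], [466550, 233276]].
The requested entry is 466550.

466550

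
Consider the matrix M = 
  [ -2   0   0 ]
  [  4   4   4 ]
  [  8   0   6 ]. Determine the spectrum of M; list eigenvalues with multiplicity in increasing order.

Characteristic polynomial: p(r) = r^3 - 8r^2 + 4r + 48 = (r - 6)(r - 4)(r + 2).
Roots (with multiplicity): -2, 4, 6.

-2, 4, 6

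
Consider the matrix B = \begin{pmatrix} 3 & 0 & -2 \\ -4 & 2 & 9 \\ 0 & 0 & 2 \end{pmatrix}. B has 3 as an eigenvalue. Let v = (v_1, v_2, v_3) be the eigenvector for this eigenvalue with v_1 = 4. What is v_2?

B − 3I = [[0, 0, -2], [-4, -1, 9], [0, 0, -1]].
Solving (B − 3I)v = 0 gives the eigenspace spanned by (4, -16, 0).
With v_1 = 4, v = (4, -16, 0), so v_2 = -16.

-16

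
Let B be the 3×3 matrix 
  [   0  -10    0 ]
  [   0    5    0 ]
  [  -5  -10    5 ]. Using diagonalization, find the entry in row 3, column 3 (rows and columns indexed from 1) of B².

25

Characteristic polynomial: r^3 - 10r^2 + 25r = r(r - 5)^2, so the eigenvalues are 0, 5, 5.
r=0: eigenvector (1, 0, 1).
r=5: eigenvector (-2, 1, 2).
r=5: eigenvector (0, 0, 1).
P = [[1, -2, 0], [0, 1, 0], [1, 2, 1]], D = diag(0, 5, 5), P⁻¹ = [[1, 2, 0], [0, 1, 0], [-1, -4, 1]].
B² = P·diag(0, 25, 25)·P⁻¹ = [[0, -50, 0], [0, 25, 0], [-25, -50, 25]].
The requested entry is 25.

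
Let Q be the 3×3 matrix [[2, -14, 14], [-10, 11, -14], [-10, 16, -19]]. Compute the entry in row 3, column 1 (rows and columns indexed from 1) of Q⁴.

130

Characteristic polynomial: t^3 + 6t^2 - t - 30 = (t - 2)(t + 3)(t + 5), so the eigenvalues are -5, -3, 2.
t=2: eigenvector (1, -2, -2).
t=-3: eigenvector (0, 1, 1).
t=-5: eigenvector (2, 3, 2).
P = [[1, 0, 2], [-2, 1, 3], [-2, 1, 2]], D = diag(2, -3, -5), P⁻¹ = [[1, -2, 2], [2, -6, 7], [0, 1, -1]].
Q⁴ = P·diag(16, 81, 625)·P⁻¹ = [[16, 1218, -1218], [130, 1453, -1372], [130, 828, -747]].
The requested entry is 130.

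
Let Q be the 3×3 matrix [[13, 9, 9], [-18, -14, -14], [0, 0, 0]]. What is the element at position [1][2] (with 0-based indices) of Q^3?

Characteristic polynomial: r^3 + r^2 - 20r = r(r - 4)(r + 5), so the eigenvalues are -5, 0, 4.
r=4: eigenvector (1, -1, 0).
r=-5: eigenvector (-1, 2, 0).
r=0: eigenvector (0, -1, 1).
P = [[1, -1, 0], [-1, 2, -1], [0, 0, 1]], D = diag(4, -5, 0), P⁻¹ = [[2, 1, 1], [1, 1, 1], [0, 0, 1]].
Q³ = P·diag(64, -125, 0)·P⁻¹ = [[253, 189, 189], [-378, -314, -314], [0, 0, 0]].
The requested entry is -314.

-314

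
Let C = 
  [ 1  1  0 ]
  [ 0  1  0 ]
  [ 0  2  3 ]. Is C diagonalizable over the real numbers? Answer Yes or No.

Characteristic polynomial: p(s) = s^3 - 5s^2 + 7s - 3 = (s - 3)(s - 1)^2.
s = 1 has algebraic multiplicity 2; rank(C − 1I) = 2, so geometric multiplicity = 1.
Geometric multiplicity < algebraic multiplicity, so C is not diagonalizable.

No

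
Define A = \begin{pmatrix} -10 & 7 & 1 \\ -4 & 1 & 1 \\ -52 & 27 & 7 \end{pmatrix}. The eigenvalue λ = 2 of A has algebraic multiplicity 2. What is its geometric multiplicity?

1

A − 2I = [[-12, 7, 1], [-4, -1, 1], [-52, 27, 5]].
This matrix has rank 2, so its null space has dimension 3 − 2 = 1.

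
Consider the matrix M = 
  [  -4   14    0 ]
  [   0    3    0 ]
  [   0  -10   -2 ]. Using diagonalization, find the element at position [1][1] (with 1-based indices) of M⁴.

256

Characteristic polynomial: r^3 + 3r^2 - 10r - 24 = (r - 3)(r + 2)(r + 4), so the eigenvalues are -4, -2, 3.
r=-2: eigenvector (0, 0, 1).
r=3: eigenvector (2, 1, -2).
r=-4: eigenvector (1, 0, 0).
P = [[0, 2, 1], [0, 1, 0], [1, -2, 0]], D = diag(-2, 3, -4), P⁻¹ = [[0, 2, 1], [0, 1, 0], [1, -2, 0]].
M⁴ = P·diag(16, 81, 256)·P⁻¹ = [[256, -350, 0], [0, 81, 0], [0, -130, 16]].
The requested entry is 256.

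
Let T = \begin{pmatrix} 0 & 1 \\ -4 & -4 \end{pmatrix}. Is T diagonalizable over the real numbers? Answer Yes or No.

Characteristic polynomial: p(s) = s^2 + 4s + 4 = (s + 2)^2.
s = -2 has algebraic multiplicity 2; rank(T + 2I) = 1, so geometric multiplicity = 1.
Geometric multiplicity < algebraic multiplicity, so T is not diagonalizable.

No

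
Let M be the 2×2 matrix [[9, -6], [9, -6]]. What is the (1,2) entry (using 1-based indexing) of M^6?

Characteristic polynomial: s^2 - 3s = s(s - 3), so the eigenvalues are 0, 3.
s=0: eigenvector (2, 3).
s=3: eigenvector (1, 1).
P = [[2, 1], [3, 1]], D = diag(0, 3), P⁻¹ = [[-1, 1], [3, -2]].
M⁶ = P·diag(0, 729)·P⁻¹ = [[2187, -1458], [2187, -1458]].
The requested entry is -1458.

-1458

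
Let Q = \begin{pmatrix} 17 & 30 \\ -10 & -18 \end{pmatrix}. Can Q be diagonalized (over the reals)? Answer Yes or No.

Characteristic polynomial: p(t) = t^2 + t - 6 = (t - 2)(t + 3).
All 2 eigenvalues are distinct, so Q is diagonalizable.

Yes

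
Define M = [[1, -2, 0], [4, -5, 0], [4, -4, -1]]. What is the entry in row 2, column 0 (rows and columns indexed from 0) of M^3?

Characteristic polynomial: μ^3 + 5μ^2 + 7μ + 3 = (μ + 1)^2(μ + 3), so the eigenvalues are -3, -1, -1.
μ=-3: eigenvector (-1, -2, -2).
μ=-1: eigenvector (0, 0, 1).
μ=-1: eigenvector (1, 1, 1).
P = [[-1, 0, 1], [-2, 0, 1], [-2, 1, 1]], D = diag(-3, -1, -1), P⁻¹ = [[1, -1, 0], [0, -1, 1], [2, -1, 0]].
M³ = P·diag(-27, -1, -1)·P⁻¹ = [[25, -26, 0], [52, -53, 0], [52, -52, -1]].
The requested entry is 52.

52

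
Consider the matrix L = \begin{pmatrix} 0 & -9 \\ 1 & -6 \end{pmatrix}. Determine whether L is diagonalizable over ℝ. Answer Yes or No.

Characteristic polynomial: p(t) = t^2 + 6t + 9 = (t + 3)^2.
t = -3 has algebraic multiplicity 2; rank(L + 3I) = 1, so geometric multiplicity = 1.
Geometric multiplicity < algebraic multiplicity, so L is not diagonalizable.

No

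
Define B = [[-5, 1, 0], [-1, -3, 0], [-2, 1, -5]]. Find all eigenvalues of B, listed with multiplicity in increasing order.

-5, -4, -4

Characteristic polynomial: p(λ) = λ^3 + 13λ^2 + 56λ + 80 = (λ + 4)^2(λ + 5).
Roots (with multiplicity): -5, -4, -4.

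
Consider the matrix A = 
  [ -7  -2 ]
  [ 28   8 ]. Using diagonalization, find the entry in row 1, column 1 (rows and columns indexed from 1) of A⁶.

-7

Characteristic polynomial: s^2 - s = s(s - 1), so the eigenvalues are 0, 1.
s=1: eigenvector (1, -4).
s=0: eigenvector (2, -7).
P = [[1, 2], [-4, -7]], D = diag(1, 0), P⁻¹ = [[-7, -2], [4, 1]].
A⁶ = P·diag(1, 0)·P⁻¹ = [[-7, -2], [28, 8]].
The requested entry is -7.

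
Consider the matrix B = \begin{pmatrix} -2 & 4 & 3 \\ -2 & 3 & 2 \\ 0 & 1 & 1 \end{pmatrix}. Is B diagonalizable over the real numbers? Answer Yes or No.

Characteristic polynomial: p(μ) = μ^3 - 2μ^2 + μ = μ(μ - 1)^2.
μ = 1 has algebraic multiplicity 2; rank(B − 1I) = 2, so geometric multiplicity = 1.
Geometric multiplicity < algebraic multiplicity, so B is not diagonalizable.

No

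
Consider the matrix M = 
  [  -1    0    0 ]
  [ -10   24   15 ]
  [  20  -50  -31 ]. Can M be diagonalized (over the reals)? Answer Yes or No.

Yes

Characteristic polynomial: p(t) = t^3 + 8t^2 + 13t + 6 = (t + 1)^2(t + 6).
t = -1 has algebraic multiplicity 2; rank(M + 1I) = 1, so geometric multiplicity = 2.
Every eigenvalue has geometric = algebraic multiplicity, so M is diagonalizable.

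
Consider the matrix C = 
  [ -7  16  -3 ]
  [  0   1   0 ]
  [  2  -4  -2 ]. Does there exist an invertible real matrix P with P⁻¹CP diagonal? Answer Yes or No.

Yes

Characteristic polynomial: p(λ) = λ^3 + 8λ^2 + 11λ - 20 = (λ - 1)(λ + 4)(λ + 5).
All 3 eigenvalues are distinct, so C is diagonalizable.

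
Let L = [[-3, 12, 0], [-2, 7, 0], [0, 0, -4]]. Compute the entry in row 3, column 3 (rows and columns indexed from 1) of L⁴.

256

Characteristic polynomial: r^3 - 13r + 12 = (r - 3)(r - 1)(r + 4), so the eigenvalues are -4, 1, 3.
r=-4: eigenvector (0, 0, 1).
r=3: eigenvector (2, 1, 0).
r=1: eigenvector (3, 1, 0).
P = [[0, 2, 3], [0, 1, 1], [1, 0, 0]], D = diag(-4, 3, 1), P⁻¹ = [[0, 0, 1], [-1, 3, 0], [1, -2, 0]].
L⁴ = P·diag(256, 81, 1)·P⁻¹ = [[-159, 480, 0], [-80, 241, 0], [0, 0, 256]].
The requested entry is 256.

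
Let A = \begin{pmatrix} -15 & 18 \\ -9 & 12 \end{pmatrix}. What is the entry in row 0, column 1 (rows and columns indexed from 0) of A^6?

-91854

Characteristic polynomial: s^2 + 3s - 18 = (s - 3)(s + 6), so the eigenvalues are -6, 3.
s=3: eigenvector (-1, -1).
s=-6: eigenvector (2, 1).
P = [[-1, 2], [-1, 1]], D = diag(3, -6), P⁻¹ = [[1, -2], [1, -1]].
A⁶ = P·diag(729, 46656)·P⁻¹ = [[92583, -91854], [45927, -45198]].
The requested entry is -91854.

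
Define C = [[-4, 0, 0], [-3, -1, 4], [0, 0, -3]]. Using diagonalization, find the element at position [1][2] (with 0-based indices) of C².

Characteristic polynomial: s^3 + 8s^2 + 19s + 12 = (s + 1)(s + 3)(s + 4), so the eigenvalues are -4, -3, -1.
s=-4: eigenvector (1, 1, 0).
s=-1: eigenvector (0, 1, 0).
s=-3: eigenvector (0, -2, 1).
P = [[1, 0, 0], [1, 1, -2], [0, 0, 1]], D = diag(-4, -1, -3), P⁻¹ = [[1, 0, 0], [-1, 1, 2], [0, 0, 1]].
C² = P·diag(16, 1, 9)·P⁻¹ = [[16, 0, 0], [15, 1, -16], [0, 0, 9]].
The requested entry is -16.

-16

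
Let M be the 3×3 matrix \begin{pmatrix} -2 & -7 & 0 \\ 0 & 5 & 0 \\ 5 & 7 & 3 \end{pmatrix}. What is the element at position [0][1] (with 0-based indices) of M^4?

-609

Characteristic polynomial: s^3 - 6s^2 - s + 30 = (s - 5)(s - 3)(s + 2), so the eigenvalues are -2, 3, 5.
s=3: eigenvector (0, 0, 1).
s=5: eigenvector (-1, 1, 1).
s=-2: eigenvector (1, 0, -1).
P = [[0, -1, 1], [0, 1, 0], [1, 1, -1]], D = diag(3, 5, -2), P⁻¹ = [[1, 0, 1], [0, 1, 0], [1, 1, 0]].
M⁴ = P·diag(81, 625, 16)·P⁻¹ = [[16, -609, 0], [0, 625, 0], [65, 609, 81]].
The requested entry is -609.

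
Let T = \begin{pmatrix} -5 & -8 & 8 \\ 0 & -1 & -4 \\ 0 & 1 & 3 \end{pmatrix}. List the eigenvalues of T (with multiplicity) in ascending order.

-5, 1, 1

Characteristic polynomial: p(μ) = μ^3 + 3μ^2 - 9μ + 5 = (μ - 1)^2(μ + 5).
Roots (with multiplicity): -5, 1, 1.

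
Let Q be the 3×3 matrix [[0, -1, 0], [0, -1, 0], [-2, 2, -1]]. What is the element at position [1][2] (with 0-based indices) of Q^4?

0

Characteristic polynomial: μ^3 + 2μ^2 + μ = μ(μ + 1)^2, so the eigenvalues are -1, -1, 0.
μ=0: eigenvector (1, 0, -2).
μ=-1: eigenvector (1, 1, -3).
μ=-1: eigenvector (0, 0, 1).
P = [[1, 1, 0], [0, 1, 0], [-2, -3, 1]], D = diag(0, -1, -1), P⁻¹ = [[1, -1, 0], [0, 1, 0], [2, 1, 1]].
Q⁴ = P·diag(0, 1, 1)·P⁻¹ = [[0, 1, 0], [0, 1, 0], [2, -2, 1]].
The requested entry is 0.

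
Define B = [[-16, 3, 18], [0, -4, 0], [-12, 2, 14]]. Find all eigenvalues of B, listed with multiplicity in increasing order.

-4, -4, 2

Characteristic polynomial: p(μ) = μ^3 + 6μ^2 - 32 = (μ - 2)(μ + 4)^2.
Roots (with multiplicity): -4, -4, 2.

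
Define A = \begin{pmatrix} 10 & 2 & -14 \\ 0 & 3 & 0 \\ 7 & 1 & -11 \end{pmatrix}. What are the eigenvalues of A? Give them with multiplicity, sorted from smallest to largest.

Characteristic polynomial: p(r) = r^3 - 2r^2 - 15r + 36 = (r - 3)^2(r + 4).
Roots (with multiplicity): -4, 3, 3.

-4, 3, 3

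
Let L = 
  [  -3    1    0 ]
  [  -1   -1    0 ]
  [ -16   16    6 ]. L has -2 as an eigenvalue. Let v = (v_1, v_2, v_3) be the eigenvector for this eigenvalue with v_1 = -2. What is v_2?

-2

L + 2I = [[-1, 1, 0], [-1, 1, 0], [-16, 16, 8]].
Solving (L + 2I)v = 0 gives the eigenspace spanned by (-2, -2, 0).
With v_1 = -2, v = (-2, -2, 0), so v_2 = -2.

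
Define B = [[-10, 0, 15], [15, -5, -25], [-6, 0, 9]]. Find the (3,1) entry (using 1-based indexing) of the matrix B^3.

-6

Characteristic polynomial: λ^3 + 6λ^2 + 5λ = λ(λ + 1)(λ + 5), so the eigenvalues are -5, -1, 0.
λ=0: eigenvector (3, -1, 2).
λ=-5: eigenvector (0, 1, 0).
λ=-1: eigenvector (-5, 0, -3).
P = [[3, 0, -5], [-1, 1, 0], [2, 0, -3]], D = diag(0, -5, -1), P⁻¹ = [[-3, 0, 5], [-3, 1, 5], [-2, 0, 3]].
B³ = P·diag(0, -125, -1)·P⁻¹ = [[-10, 0, 15], [375, -125, -625], [-6, 0, 9]].
The requested entry is -6.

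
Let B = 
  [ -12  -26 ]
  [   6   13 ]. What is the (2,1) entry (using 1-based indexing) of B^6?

Characteristic polynomial: λ^2 - λ = λ(λ - 1), so the eigenvalues are 0, 1.
λ=0: eigenvector (13, -6).
λ=1: eigenvector (-2, 1).
P = [[13, -2], [-6, 1]], D = diag(0, 1), P⁻¹ = [[1, 2], [6, 13]].
B⁶ = P·diag(0, 1)·P⁻¹ = [[-12, -26], [6, 13]].
The requested entry is 6.

6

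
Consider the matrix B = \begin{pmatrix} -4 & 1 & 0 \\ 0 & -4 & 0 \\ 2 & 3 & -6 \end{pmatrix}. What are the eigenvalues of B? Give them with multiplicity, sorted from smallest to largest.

-6, -4, -4

Characteristic polynomial: p(λ) = λ^3 + 14λ^2 + 64λ + 96 = (λ + 4)^2(λ + 6).
Roots (with multiplicity): -6, -4, -4.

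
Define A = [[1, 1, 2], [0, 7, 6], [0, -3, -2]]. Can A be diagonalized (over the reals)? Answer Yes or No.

Characteristic polynomial: p(r) = r^3 - 6r^2 + 9r - 4 = (r - 4)(r - 1)^2.
r = 1 has algebraic multiplicity 2; rank(A − 1I) = 2, so geometric multiplicity = 1.
Geometric multiplicity < algebraic multiplicity, so A is not diagonalizable.

No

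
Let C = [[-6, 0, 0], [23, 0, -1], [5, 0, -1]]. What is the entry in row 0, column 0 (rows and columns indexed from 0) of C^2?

Characteristic polynomial: μ^3 + 7μ^2 + 6μ = μ(μ + 1)(μ + 6), so the eigenvalues are -6, -1, 0.
μ=-1: eigenvector (0, 1, 1).
μ=0: eigenvector (0, 1, 0).
μ=-6: eigenvector (1, -4, -1).
P = [[0, 0, 1], [1, 1, -4], [1, 0, -1]], D = diag(-1, 0, -6), P⁻¹ = [[1, 0, 1], [3, 1, -1], [1, 0, 0]].
C² = P·diag(1, 0, 36)·P⁻¹ = [[36, 0, 0], [-143, 0, 1], [-35, 0, 1]].
The requested entry is 36.

36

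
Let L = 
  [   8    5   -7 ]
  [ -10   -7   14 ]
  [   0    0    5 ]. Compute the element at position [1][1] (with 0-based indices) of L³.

Characteristic polynomial: r^3 - 6r^2 - r + 30 = (r - 5)(r - 3)(r + 2), so the eigenvalues are -2, 3, 5.
r=5: eigenvector (-1, 2, 1).
r=3: eigenvector (1, -1, 0).
r=-2: eigenvector (1, -2, 0).
P = [[-1, 1, 1], [2, -1, -2], [1, 0, 0]], D = diag(5, 3, -2), P⁻¹ = [[0, 0, 1], [2, 1, 0], [-1, -1, 1]].
L³ = P·diag(125, 27, -8)·P⁻¹ = [[62, 35, -133], [-70, -43, 266], [0, 0, 125]].
The requested entry is -43.

-43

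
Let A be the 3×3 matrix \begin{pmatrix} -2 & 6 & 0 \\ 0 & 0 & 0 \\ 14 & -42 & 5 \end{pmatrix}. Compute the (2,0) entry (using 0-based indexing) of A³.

Characteristic polynomial: t^3 - 3t^2 - 10t = t(t - 5)(t + 2), so the eigenvalues are -2, 0, 5.
t=0: eigenvector (3, 1, 0).
t=5: eigenvector (0, 0, 1).
t=-2: eigenvector (-1, 0, 2).
P = [[3, 0, -1], [1, 0, 0], [0, 1, 2]], D = diag(0, 5, -2), P⁻¹ = [[0, 1, 0], [2, -6, 1], [-1, 3, 0]].
A³ = P·diag(0, 125, -8)·P⁻¹ = [[-8, 24, 0], [0, 0, 0], [266, -798, 125]].
The requested entry is 266.

266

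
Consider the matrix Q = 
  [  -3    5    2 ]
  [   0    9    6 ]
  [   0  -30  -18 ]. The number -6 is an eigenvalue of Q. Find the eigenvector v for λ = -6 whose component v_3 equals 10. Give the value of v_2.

Q + 6I = [[3, 5, 2], [0, 15, 6], [0, -30, -12]].
Solving (Q + 6I)v = 0 gives the eigenspace spanned by (0, -4, 10).
With v_3 = 10, v = (0, -4, 10), so v_2 = -4.

-4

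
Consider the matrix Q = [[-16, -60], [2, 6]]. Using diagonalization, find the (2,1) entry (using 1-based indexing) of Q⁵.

6752

Characteristic polynomial: μ^2 + 10μ + 24 = (μ + 4)(μ + 6), so the eigenvalues are -6, -4.
μ=-4: eigenvector (-5, 1).
μ=-6: eigenvector (-6, 1).
P = [[-5, -6], [1, 1]], D = diag(-4, -6), P⁻¹ = [[1, 6], [-1, -5]].
Q⁵ = P·diag(-1024, -7776)·P⁻¹ = [[-41536, -202560], [6752, 32736]].
The requested entry is 6752.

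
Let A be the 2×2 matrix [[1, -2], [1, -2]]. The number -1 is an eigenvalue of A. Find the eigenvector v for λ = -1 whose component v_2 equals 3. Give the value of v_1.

A + 1I = [[2, -2], [1, -1]].
Solving (A + 1I)v = 0 gives the eigenspace spanned by (3, 3).
With v_2 = 3, v = (3, 3), so v_1 = 3.

3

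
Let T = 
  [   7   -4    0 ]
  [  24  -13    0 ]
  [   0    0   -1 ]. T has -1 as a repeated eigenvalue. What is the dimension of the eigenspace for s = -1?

T + 1I = [[8, -4, 0], [24, -12, 0], [0, 0, 0]].
This matrix has rank 1, so its null space has dimension 3 − 1 = 2.

2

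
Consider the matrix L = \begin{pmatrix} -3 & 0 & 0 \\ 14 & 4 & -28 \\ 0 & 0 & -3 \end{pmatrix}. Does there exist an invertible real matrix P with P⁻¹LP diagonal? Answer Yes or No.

Yes

Characteristic polynomial: p(s) = s^3 + 2s^2 - 15s - 36 = (s - 4)(s + 3)^2.
s = -3 has algebraic multiplicity 2; rank(L + 3I) = 1, so geometric multiplicity = 2.
Every eigenvalue has geometric = algebraic multiplicity, so L is diagonalizable.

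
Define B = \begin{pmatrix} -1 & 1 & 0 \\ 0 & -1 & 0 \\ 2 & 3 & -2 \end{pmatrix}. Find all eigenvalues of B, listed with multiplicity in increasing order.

-2, -1, -1

Characteristic polynomial: p(μ) = μ^3 + 4μ^2 + 5μ + 2 = (μ + 1)^2(μ + 2).
Roots (with multiplicity): -2, -1, -1.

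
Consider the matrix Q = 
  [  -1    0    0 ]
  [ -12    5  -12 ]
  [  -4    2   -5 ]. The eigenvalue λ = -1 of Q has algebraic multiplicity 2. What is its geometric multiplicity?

2

Q + 1I = [[0, 0, 0], [-12, 6, -12], [-4, 2, -4]].
This matrix has rank 1, so its null space has dimension 3 − 1 = 2.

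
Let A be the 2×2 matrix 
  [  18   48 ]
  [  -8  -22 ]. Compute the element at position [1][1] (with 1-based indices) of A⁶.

-93120

Characteristic polynomial: λ^2 + 4λ - 12 = (λ - 2)(λ + 6), so the eigenvalues are -6, 2.
λ=-6: eigenvector (-2, 1).
λ=2: eigenvector (3, -1).
P = [[-2, 3], [1, -1]], D = diag(-6, 2), P⁻¹ = [[1, 3], [1, 2]].
A⁶ = P·diag(46656, 64)·P⁻¹ = [[-93120, -279552], [46592, 139840]].
The requested entry is -93120.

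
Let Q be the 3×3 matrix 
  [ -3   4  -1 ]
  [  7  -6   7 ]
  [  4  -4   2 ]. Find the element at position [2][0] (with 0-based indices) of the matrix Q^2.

-32

Characteristic polynomial: s^3 + 7s^2 + 4s - 12 = (s - 1)(s + 2)(s + 6), so the eigenvalues are -6, -2, 1.
s=1: eigenvector (1, 1, 0).
s=-2: eigenvector (1, 0, -1).
s=-6: eigenvector (-1, 1, 1).
P = [[1, 1, -1], [1, 0, 1], [0, -1, 1]], D = diag(1, -2, -6), P⁻¹ = [[1, 0, 1], [-1, 1, -2], [-1, 1, -1]].
Q² = P·diag(1, 4, 36)·P⁻¹ = [[33, -32, 29], [-35, 36, -35], [-32, 32, -28]].
The requested entry is -32.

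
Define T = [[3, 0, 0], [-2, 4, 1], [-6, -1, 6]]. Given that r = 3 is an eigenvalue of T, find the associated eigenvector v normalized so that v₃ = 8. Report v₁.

4

T − 3I = [[0, 0, 0], [-2, 1, 1], [-6, -1, 3]].
Solving (T − 3I)v = 0 gives the eigenspace spanned by (4, 0, 8).
With v₃ = 8, v = (4, 0, 8), so v₁ = 4.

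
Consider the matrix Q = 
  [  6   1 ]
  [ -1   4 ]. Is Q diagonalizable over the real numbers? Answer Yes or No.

Characteristic polynomial: p(λ) = λ^2 - 10λ + 25 = (λ - 5)^2.
λ = 5 has algebraic multiplicity 2; rank(Q − 5I) = 1, so geometric multiplicity = 1.
Geometric multiplicity < algebraic multiplicity, so Q is not diagonalizable.

No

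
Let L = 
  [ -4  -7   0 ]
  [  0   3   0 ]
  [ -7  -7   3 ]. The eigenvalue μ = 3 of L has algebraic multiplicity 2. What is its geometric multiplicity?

L − 3I = [[-7, -7, 0], [0, 0, 0], [-7, -7, 0]].
This matrix has rank 1, so its null space has dimension 3 − 1 = 2.

2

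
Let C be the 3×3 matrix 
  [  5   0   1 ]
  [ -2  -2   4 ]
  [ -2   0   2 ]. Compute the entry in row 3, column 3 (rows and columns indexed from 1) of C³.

Characteristic polynomial: s^3 - 5s^2 - 2s + 24 = (s - 4)(s - 3)(s + 2), so the eigenvalues are -2, 3, 4.
s=4: eigenvector (1, -1, -1).
s=-2: eigenvector (0, 1, 0).
s=3: eigenvector (1, -2, -2).
P = [[1, 0, 1], [-1, 1, -2], [-1, 0, -2]], D = diag(4, -2, 3), P⁻¹ = [[2, 0, 1], [0, 1, -1], [-1, 0, -1]].
C³ = P·diag(64, -8, 27)·P⁻¹ = [[101, 0, 37], [-74, -8, -2], [-74, 0, -10]].
The requested entry is -10.

-10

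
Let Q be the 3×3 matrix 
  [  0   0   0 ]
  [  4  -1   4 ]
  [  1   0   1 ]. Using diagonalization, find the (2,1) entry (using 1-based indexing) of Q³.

Characteristic polynomial: λ^3 - λ = λ(λ - 1)(λ + 1), so the eigenvalues are -1, 0, 1.
λ=-1: eigenvector (0, 1, 0).
λ=0: eigenvector (1, 0, -1).
λ=1: eigenvector (0, 2, 1).
P = [[0, 1, 0], [1, 0, 2], [0, -1, 1]], D = diag(-1, 0, 1), P⁻¹ = [[-2, 1, -2], [1, 0, 0], [1, 0, 1]].
Q³ = P·diag(-1, 0, 1)·P⁻¹ = [[0, 0, 0], [4, -1, 4], [1, 0, 1]].
The requested entry is 4.

4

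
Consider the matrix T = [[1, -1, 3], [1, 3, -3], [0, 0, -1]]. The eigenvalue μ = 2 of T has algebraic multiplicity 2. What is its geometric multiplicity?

T − 2I = [[-1, -1, 3], [1, 1, -3], [0, 0, -3]].
This matrix has rank 2, so its null space has dimension 3 − 2 = 1.

1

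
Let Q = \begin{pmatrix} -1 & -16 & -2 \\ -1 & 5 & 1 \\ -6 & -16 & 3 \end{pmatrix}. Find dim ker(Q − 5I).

Q − 5I = [[-6, -16, -2], [-1, 0, 1], [-6, -16, -2]].
This matrix has rank 2, so its null space has dimension 3 − 2 = 1.

1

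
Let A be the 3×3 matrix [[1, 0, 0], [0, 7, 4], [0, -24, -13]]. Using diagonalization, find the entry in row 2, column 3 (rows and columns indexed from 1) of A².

Characteristic polynomial: s^3 + 5s^2 - s - 5 = (s - 1)(s + 1)(s + 5), so the eigenvalues are -5, -1, 1.
s=1: eigenvector (1, 0, 0).
s=-1: eigenvector (0, 1, -2).
s=-5: eigenvector (0, -1, 3).
P = [[1, 0, 0], [0, 1, -1], [0, -2, 3]], D = diag(1, -1, -5), P⁻¹ = [[1, 0, 0], [0, 3, 1], [0, 2, 1]].
A² = P·diag(1, 1, 25)·P⁻¹ = [[1, 0, 0], [0, -47, -24], [0, 144, 73]].
The requested entry is -24.

-24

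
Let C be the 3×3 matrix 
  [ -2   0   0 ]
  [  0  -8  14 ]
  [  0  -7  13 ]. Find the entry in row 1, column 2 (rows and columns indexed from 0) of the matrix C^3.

434

Characteristic polynomial: t^3 - 3t^2 - 16t - 12 = (t - 6)(t + 1)(t + 2), so the eigenvalues are -2, -1, 6.
t=-1: eigenvector (0, -2, -1).
t=6: eigenvector (0, 1, 1).
t=-2: eigenvector (1, 0, 0).
P = [[0, 0, 1], [-2, 1, 0], [-1, 1, 0]], D = diag(-1, 6, -2), P⁻¹ = [[0, -1, 1], [0, -1, 2], [1, 0, 0]].
C³ = P·diag(-1, 216, -8)·P⁻¹ = [[-8, 0, 0], [0, -218, 434], [0, -217, 433]].
The requested entry is 434.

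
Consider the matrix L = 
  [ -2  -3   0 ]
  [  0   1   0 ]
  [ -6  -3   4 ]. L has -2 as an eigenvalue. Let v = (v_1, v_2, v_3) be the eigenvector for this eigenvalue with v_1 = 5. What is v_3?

5

L + 2I = [[0, -3, 0], [0, 3, 0], [-6, -3, 6]].
Solving (L + 2I)v = 0 gives the eigenspace spanned by (5, 0, 5).
With v_1 = 5, v = (5, 0, 5), so v_3 = 5.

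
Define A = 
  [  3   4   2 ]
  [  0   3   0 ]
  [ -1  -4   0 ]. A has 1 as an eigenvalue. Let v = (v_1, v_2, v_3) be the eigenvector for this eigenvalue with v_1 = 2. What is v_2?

A − 1I = [[2, 4, 2], [0, 2, 0], [-1, -4, -1]].
Solving (A − 1I)v = 0 gives the eigenspace spanned by (2, 0, -2).
With v_1 = 2, v = (2, 0, -2), so v_2 = 0.

0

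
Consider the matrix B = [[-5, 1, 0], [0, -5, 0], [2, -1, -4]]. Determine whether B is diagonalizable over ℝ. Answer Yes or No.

No

Characteristic polynomial: p(μ) = μ^3 + 14μ^2 + 65μ + 100 = (μ + 4)(μ + 5)^2.
μ = -5 has algebraic multiplicity 2; rank(B + 5I) = 2, so geometric multiplicity = 1.
Geometric multiplicity < algebraic multiplicity, so B is not diagonalizable.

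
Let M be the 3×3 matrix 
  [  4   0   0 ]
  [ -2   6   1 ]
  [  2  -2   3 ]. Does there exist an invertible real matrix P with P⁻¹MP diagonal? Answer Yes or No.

Yes

Characteristic polynomial: p(s) = s^3 - 13s^2 + 56s - 80 = (s - 5)(s - 4)^2.
s = 4 has algebraic multiplicity 2; rank(M − 4I) = 1, so geometric multiplicity = 2.
Every eigenvalue has geometric = algebraic multiplicity, so M is diagonalizable.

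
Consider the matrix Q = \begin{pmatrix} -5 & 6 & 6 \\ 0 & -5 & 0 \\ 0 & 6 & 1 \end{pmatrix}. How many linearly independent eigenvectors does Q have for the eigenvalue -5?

2

Q + 5I = [[0, 6, 6], [0, 0, 0], [0, 6, 6]].
This matrix has rank 1, so its null space has dimension 3 − 1 = 2.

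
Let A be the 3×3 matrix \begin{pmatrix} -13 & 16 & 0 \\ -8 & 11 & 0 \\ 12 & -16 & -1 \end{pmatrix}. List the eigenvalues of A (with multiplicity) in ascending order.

Characteristic polynomial: p(s) = s^3 + 3s^2 - 13s - 15 = (s - 3)(s + 1)(s + 5).
Roots (with multiplicity): -5, -1, 3.

-5, -1, 3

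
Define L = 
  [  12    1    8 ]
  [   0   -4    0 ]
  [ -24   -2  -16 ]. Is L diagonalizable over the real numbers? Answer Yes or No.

Characteristic polynomial: p(μ) = μ^3 + 8μ^2 + 16μ = μ(μ + 4)^2.
μ = -4 has algebraic multiplicity 2; rank(L + 4I) = 2, so geometric multiplicity = 1.
Geometric multiplicity < algebraic multiplicity, so L is not diagonalizable.

No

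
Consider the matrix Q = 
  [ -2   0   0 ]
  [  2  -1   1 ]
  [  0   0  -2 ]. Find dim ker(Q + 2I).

2

Q + 2I = [[0, 0, 0], [2, 1, 1], [0, 0, 0]].
This matrix has rank 1, so its null space has dimension 3 − 1 = 2.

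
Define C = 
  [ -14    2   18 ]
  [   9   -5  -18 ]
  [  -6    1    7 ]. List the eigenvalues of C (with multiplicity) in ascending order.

Characteristic polynomial: p(r) = r^3 + 12r^2 + 45r + 50 = (r + 2)(r + 5)^2.
Roots (with multiplicity): -5, -5, -2.

-5, -5, -2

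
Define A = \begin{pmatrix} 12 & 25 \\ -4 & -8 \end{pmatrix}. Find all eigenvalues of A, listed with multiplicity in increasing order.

2, 2

Characteristic polynomial: p(μ) = μ^2 - 4μ + 4 = (μ - 2)^2.
Roots (with multiplicity): 2, 2.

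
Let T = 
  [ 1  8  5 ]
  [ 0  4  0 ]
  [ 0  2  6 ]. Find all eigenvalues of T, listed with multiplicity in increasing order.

Characteristic polynomial: p(s) = s^3 - 11s^2 + 34s - 24 = (s - 6)(s - 4)(s - 1).
Roots (with multiplicity): 1, 4, 6.

1, 4, 6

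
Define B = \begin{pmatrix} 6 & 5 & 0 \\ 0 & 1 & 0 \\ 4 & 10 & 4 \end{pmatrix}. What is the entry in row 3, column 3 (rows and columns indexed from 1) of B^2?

Characteristic polynomial: μ^3 - 11μ^2 + 34μ - 24 = (μ - 6)(μ - 4)(μ - 1), so the eigenvalues are 1, 4, 6.
μ=4: eigenvector (0, 0, 1).
μ=1: eigenvector (-1, 1, -2).
μ=6: eigenvector (1, 0, 2).
P = [[0, -1, 1], [0, 1, 0], [1, -2, 2]], D = diag(4, 1, 6), P⁻¹ = [[-2, 0, 1], [0, 1, 0], [1, 1, 0]].
B² = P·diag(16, 1, 36)·P⁻¹ = [[36, 35, 0], [0, 1, 0], [40, 70, 16]].
The requested entry is 16.

16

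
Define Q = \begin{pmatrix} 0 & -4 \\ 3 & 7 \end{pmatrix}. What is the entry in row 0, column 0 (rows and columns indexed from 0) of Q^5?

Characteristic polynomial: t^2 - 7t + 12 = (t - 4)(t - 3), so the eigenvalues are 3, 4.
t=3: eigenvector (4, -3).
t=4: eigenvector (-1, 1).
P = [[4, -1], [-3, 1]], D = diag(3, 4), P⁻¹ = [[1, 1], [3, 4]].
Q⁵ = P·diag(243, 1024)·P⁻¹ = [[-2100, -3124], [2343, 3367]].
The requested entry is -2100.

-2100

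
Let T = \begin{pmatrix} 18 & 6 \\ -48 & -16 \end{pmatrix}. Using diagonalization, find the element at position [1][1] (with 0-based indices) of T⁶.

-512

Characteristic polynomial: s^2 - 2s = s(s - 2), so the eigenvalues are 0, 2.
s=0: eigenvector (1, -3).
s=2: eigenvector (3, -8).
P = [[1, 3], [-3, -8]], D = diag(0, 2), P⁻¹ = [[-8, -3], [3, 1]].
T⁶ = P·diag(0, 64)·P⁻¹ = [[576, 192], [-1536, -512]].
The requested entry is -512.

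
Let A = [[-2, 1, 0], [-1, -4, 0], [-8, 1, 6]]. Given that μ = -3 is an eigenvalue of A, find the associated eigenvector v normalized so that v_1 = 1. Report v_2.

-1

A + 3I = [[1, 1, 0], [-1, -1, 0], [-8, 1, 9]].
Solving (A + 3I)v = 0 gives the eigenspace spanned by (1, -1, 1).
With v_1 = 1, v = (1, -1, 1), so v_2 = -1.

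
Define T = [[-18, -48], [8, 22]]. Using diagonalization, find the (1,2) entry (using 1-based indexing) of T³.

-1344

Characteristic polynomial: μ^2 - 4μ - 12 = (μ - 6)(μ + 2), so the eigenvalues are -2, 6.
μ=6: eigenvector (-2, 1).
μ=-2: eigenvector (-3, 1).
P = [[-2, -3], [1, 1]], D = diag(6, -2), P⁻¹ = [[1, 3], [-1, -2]].
T³ = P·diag(216, -8)·P⁻¹ = [[-456, -1344], [224, 664]].
The requested entry is -1344.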